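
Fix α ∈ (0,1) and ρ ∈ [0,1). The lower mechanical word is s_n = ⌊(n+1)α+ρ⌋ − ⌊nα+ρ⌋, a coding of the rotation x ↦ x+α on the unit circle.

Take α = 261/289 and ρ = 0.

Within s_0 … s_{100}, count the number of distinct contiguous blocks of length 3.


4

t_n = ⌊(n·261)/289⌋ for n = 0 … 101:
  n=0…9: ⌊0/289⌋=0 ⌊261/289⌋=0 ⌊522/289⌋=1 ⌊783/289⌋=2 ⌊1044/289⌋=3 ⌊1305/289⌋=4 ⌊1566/289⌋=5 ⌊1827/289⌋=6 ⌊2088/289⌋=7 ⌊2349/289⌋=8
  n=10…19: ⌊2610/289⌋=9 ⌊2871/289⌋=9 ⌊3132/289⌋=10 ⌊3393/289⌋=11 ⌊3654/289⌋=12 ⌊3915/289⌋=13 ⌊4176/289⌋=14 ⌊4437/289⌋=15 ⌊4698/289⌋=16 ⌊4959/289⌋=17
  n=20…29: ⌊5220/289⌋=18 ⌊5481/289⌋=18 ⌊5742/289⌋=19 ⌊6003/289⌋=20 ⌊6264/289⌋=21 ⌊6525/289⌋=22 ⌊6786/289⌋=23 ⌊7047/289⌋=24 ⌊7308/289⌋=25 ⌊7569/289⌋=26
  n=30…39: ⌊7830/289⌋=27 ⌊8091/289⌋=27 ⌊8352/289⌋=28 ⌊8613/289⌋=29 ⌊8874/289⌋=30 ⌊9135/289⌋=31 ⌊9396/289⌋=32 ⌊9657/289⌋=33 ⌊9918/289⌋=34 ⌊10179/289⌋=35
  n=40…49: ⌊10440/289⌋=36 ⌊10701/289⌋=37 ⌊10962/289⌋=37 ⌊11223/289⌋=38 ⌊11484/289⌋=39 ⌊11745/289⌋=40 ⌊12006/289⌋=41 ⌊12267/289⌋=42 ⌊12528/289⌋=43 ⌊12789/289⌋=44
  n=50…59: ⌊13050/289⌋=45 ⌊13311/289⌋=46 ⌊13572/289⌋=46 ⌊13833/289⌋=47 ⌊14094/289⌋=48 ⌊14355/289⌋=49 ⌊14616/289⌋=50 ⌊14877/289⌋=51 ⌊15138/289⌋=52 ⌊15399/289⌋=53
  n=60…69: ⌊15660/289⌋=54 ⌊15921/289⌋=55 ⌊16182/289⌋=55 ⌊16443/289⌋=56 ⌊16704/289⌋=57 ⌊16965/289⌋=58 ⌊17226/289⌋=59 ⌊17487/289⌋=60 ⌊17748/289⌋=61 ⌊18009/289⌋=62
  n=70…79: ⌊18270/289⌋=63 ⌊18531/289⌋=64 ⌊18792/289⌋=65 ⌊19053/289⌋=65 ⌊19314/289⌋=66 ⌊19575/289⌋=67 ⌊19836/289⌋=68 ⌊20097/289⌋=69 ⌊20358/289⌋=70 ⌊20619/289⌋=71
  n=80…89: ⌊20880/289⌋=72 ⌊21141/289⌋=73 ⌊21402/289⌋=74 ⌊21663/289⌋=74 ⌊21924/289⌋=75 ⌊22185/289⌋=76 ⌊22446/289⌋=77 ⌊22707/289⌋=78 ⌊22968/289⌋=79 ⌊23229/289⌋=80
  n=90…99: ⌊23490/289⌋=81 ⌊23751/289⌋=82 ⌊24012/289⌋=83 ⌊24273/289⌋=83 ⌊24534/289⌋=84 ⌊24795/289⌋=85 ⌊25056/289⌋=86 ⌊25317/289⌋=87 ⌊25578/289⌋=88 ⌊25839/289⌋=89
  n=100…101: ⌊26100/289⌋=90 ⌊26361/289⌋=91
s_n = t_(n+1) − t_n for n = 0 … 100 gives
prefix = 01111111110111111111011111111101111111111011111111101111111110111111111101111111110111111111011111111
slide a length-3 window over [0..2] … [98..100] (99 windows); first occurrence of each distinct factor:
  [  0..  2] 011
  [  1..  3] 111
  [  8.. 10] 110
  [  9.. 11] 101
  (the other 95 windows repeat one of these)
distinct factors: {011, 101, 110, 111}
count = 4  (Sturmian bound for length 3 is 4)


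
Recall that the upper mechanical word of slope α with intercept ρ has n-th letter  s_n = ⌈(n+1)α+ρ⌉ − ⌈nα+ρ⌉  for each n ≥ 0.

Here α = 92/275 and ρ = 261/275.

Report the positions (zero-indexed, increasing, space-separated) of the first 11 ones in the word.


0 3 6 9 12 15 18 21 24 27 30

n=0: ⌈353/275⌉−⌈261/275⌉ = 2−1 = 1  ← one
n=1: ⌈445/275⌉−⌈353/275⌉ = 2−2 = 0
n=2: ⌈537/275⌉−⌈445/275⌉ = 2−2 = 0
n=3: ⌈629/275⌉−⌈537/275⌉ = 3−2 = 1  ← one
n=4: ⌈721/275⌉−⌈629/275⌉ = 3−3 = 0
n=5: ⌈813/275⌉−⌈721/275⌉ = 3−3 = 0
n=6: ⌈905/275⌉−⌈813/275⌉ = 4−3 = 1  ← one
n=7: ⌈997/275⌉−⌈905/275⌉ = 4−4 = 0
n=8: ⌈1089/275⌉−⌈997/275⌉ = 4−4 = 0
n=9: ⌈1181/275⌉−⌈1089/275⌉ = 5−4 = 1  ← one
n=10: ⌈1273/275⌉−⌈1181/275⌉ = 5−5 = 0
n=11: ⌈1365/275⌉−⌈1273/275⌉ = 5−5 = 0
n=12: ⌈1457/275⌉−⌈1365/275⌉ = 6−5 = 1  ← one
n=13: ⌈1549/275⌉−⌈1457/275⌉ = 6−6 = 0
n=14: ⌈1641/275⌉−⌈1549/275⌉ = 6−6 = 0
n=15: ⌈1733/275⌉−⌈1641/275⌉ = 7−6 = 1  ← one
n=16: ⌈1825/275⌉−⌈1733/275⌉ = 7−7 = 0
n=17: ⌈1917/275⌉−⌈1825/275⌉ = 7−7 = 0
n=18: ⌈2009/275⌉−⌈1917/275⌉ = 8−7 = 1  ← one
n=19: ⌈2101/275⌉−⌈2009/275⌉ = 8−8 = 0
n=20: ⌈2193/275⌉−⌈2101/275⌉ = 8−8 = 0
n=21: ⌈2285/275⌉−⌈2193/275⌉ = 9−8 = 1  ← one
n=22: ⌈2377/275⌉−⌈2285/275⌉ = 9−9 = 0
n=23: ⌈2469/275⌉−⌈2377/275⌉ = 9−9 = 0
n=24: ⌈2561/275⌉−⌈2469/275⌉ = 10−9 = 1  ← one
n=25: ⌈2653/275⌉−⌈2561/275⌉ = 10−10 = 0
n=26: ⌈2745/275⌉−⌈2653/275⌉ = 10−10 = 0
n=27: ⌈2837/275⌉−⌈2745/275⌉ = 11−10 = 1  ← one
n=28: ⌈2929/275⌉−⌈2837/275⌉ = 11−11 = 0
n=29: ⌈3021/275⌉−⌈2929/275⌉ = 11−11 = 0
n=30: ⌈3113/275⌉−⌈3021/275⌉ = 12−11 = 1  ← one
positions of the first 11 ones: 0 3 6 9 12 15 18 21 24 27 30


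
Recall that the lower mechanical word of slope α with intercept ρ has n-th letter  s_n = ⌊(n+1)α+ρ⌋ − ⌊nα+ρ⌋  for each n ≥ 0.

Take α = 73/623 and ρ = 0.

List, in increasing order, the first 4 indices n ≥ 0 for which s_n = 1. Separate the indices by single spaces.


8 17 25 34

n=0: ⌊73/623⌋−⌊0/623⌋ = 0−0 = 0
n=1: ⌊146/623⌋−⌊73/623⌋ = 0−0 = 0
n=2: ⌊219/623⌋−⌊146/623⌋ = 0−0 = 0
n=3: ⌊292/623⌋−⌊219/623⌋ = 0−0 = 0
n=4: ⌊365/623⌋−⌊292/623⌋ = 0−0 = 0
n=5: ⌊438/623⌋−⌊365/623⌋ = 0−0 = 0
n=6: ⌊511/623⌋−⌊438/623⌋ = 0−0 = 0
n=7: ⌊584/623⌋−⌊511/623⌋ = 0−0 = 0
n=8: ⌊657/623⌋−⌊584/623⌋ = 1−0 = 1  ← one
n=9: ⌊730/623⌋−⌊657/623⌋ = 1−1 = 0
n=10: ⌊803/623⌋−⌊730/623⌋ = 1−1 = 0
n=11: ⌊876/623⌋−⌊803/623⌋ = 1−1 = 0
n=12: ⌊949/623⌋−⌊876/623⌋ = 1−1 = 0
n=13: ⌊1022/623⌋−⌊949/623⌋ = 1−1 = 0
n=14: ⌊1095/623⌋−⌊1022/623⌋ = 1−1 = 0
n=15: ⌊1168/623⌋−⌊1095/623⌋ = 1−1 = 0
n=16: ⌊1241/623⌋−⌊1168/623⌋ = 1−1 = 0
n=17: ⌊1314/623⌋−⌊1241/623⌋ = 2−1 = 1  ← one
n=18: ⌊1387/623⌋−⌊1314/623⌋ = 2−2 = 0
n=19: ⌊1460/623⌋−⌊1387/623⌋ = 2−2 = 0
n=20: ⌊1533/623⌋−⌊1460/623⌋ = 2−2 = 0
n=21: ⌊1606/623⌋−⌊1533/623⌋ = 2−2 = 0
n=22: ⌊1679/623⌋−⌊1606/623⌋ = 2−2 = 0
n=23: ⌊1752/623⌋−⌊1679/623⌋ = 2−2 = 0
n=24: ⌊1825/623⌋−⌊1752/623⌋ = 2−2 = 0
n=25: ⌊1898/623⌋−⌊1825/623⌋ = 3−2 = 1  ← one
n=26: ⌊1971/623⌋−⌊1898/623⌋ = 3−3 = 0
n=27: ⌊2044/623⌋−⌊1971/623⌋ = 3−3 = 0
n=28: ⌊2117/623⌋−⌊2044/623⌋ = 3−3 = 0
n=29: ⌊2190/623⌋−⌊2117/623⌋ = 3−3 = 0
n=30: ⌊2263/623⌋−⌊2190/623⌋ = 3−3 = 0
n=31: ⌊2336/623⌋−⌊2263/623⌋ = 3−3 = 0
n=32: ⌊2409/623⌋−⌊2336/623⌋ = 3−3 = 0
n=33: ⌊2482/623⌋−⌊2409/623⌋ = 3−3 = 0
n=34: ⌊2555/623⌋−⌊2482/623⌋ = 4−3 = 1  ← one
positions of the first 4 ones: 8 17 25 34


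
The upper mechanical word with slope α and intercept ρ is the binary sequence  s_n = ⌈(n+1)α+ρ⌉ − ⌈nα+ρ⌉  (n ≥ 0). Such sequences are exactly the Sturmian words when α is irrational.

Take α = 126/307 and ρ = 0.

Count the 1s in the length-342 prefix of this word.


141

#1s = Σ_{n=0}^{341} s_n = Σ_{n=0}^{341} (⌈(n+1)α+ρ⌉ − ⌈nα+ρ⌉)
the sum telescopes: every ⌈nα+ρ⌉ with 0 < n < 342 appears once with + and once with −, leaving ⌈342α+ρ⌉ − ⌈0·α+ρ⌉
342α + ρ = (342·126) / 307 = 43092/307
ρ = 0/307
⌈43092/307⌉ = 141,  ⌈0/307⌉ = 0
#1s = 141 − 0 = 141


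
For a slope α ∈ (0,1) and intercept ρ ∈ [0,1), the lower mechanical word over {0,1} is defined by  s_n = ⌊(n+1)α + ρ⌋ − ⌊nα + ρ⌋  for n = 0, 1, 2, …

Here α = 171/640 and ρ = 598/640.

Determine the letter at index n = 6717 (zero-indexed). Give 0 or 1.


(n+1)α + ρ = (6718·171 + 598) / 640 = 1149376/640
nα + ρ     = (6717·171 + 598) / 640 = 1149205/640
⌊1149376/640⌋ = 1795,  ⌊1149205/640⌋ = 1795
s_{6717} = 1795 − 1795 = 0

0


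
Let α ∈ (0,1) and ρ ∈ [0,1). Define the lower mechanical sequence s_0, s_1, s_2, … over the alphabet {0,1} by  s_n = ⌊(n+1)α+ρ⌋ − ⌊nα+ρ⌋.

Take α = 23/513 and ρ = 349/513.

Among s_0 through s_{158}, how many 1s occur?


7

#1s = Σ_{n=0}^{158} s_n = Σ_{n=0}^{158} (⌊(n+1)α+ρ⌋ − ⌊nα+ρ⌋)
the sum telescopes: every ⌊nα+ρ⌋ with 0 < n < 159 appears once with + and once with −, leaving ⌊159α+ρ⌋ − ⌊0·α+ρ⌋
159α + ρ = (159·23 + 349) / 513 = 4006/513
ρ = 349/513
⌊4006/513⌋ = 7,  ⌊349/513⌋ = 0
#1s = 7 − 0 = 7


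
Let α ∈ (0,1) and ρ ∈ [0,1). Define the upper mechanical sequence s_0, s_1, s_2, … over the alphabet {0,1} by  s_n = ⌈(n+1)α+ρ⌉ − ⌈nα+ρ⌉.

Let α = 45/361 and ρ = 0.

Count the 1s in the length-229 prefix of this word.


#1s = Σ_{n=0}^{228} s_n = Σ_{n=0}^{228} (⌈(n+1)α+ρ⌉ − ⌈nα+ρ⌉)
the sum telescopes: every ⌈nα+ρ⌉ with 0 < n < 229 appears once with + and once with −, leaving ⌈229α+ρ⌉ − ⌈0·α+ρ⌉
229α + ρ = (229·45) / 361 = 10305/361
ρ = 0/361
⌈10305/361⌉ = 29,  ⌈0/361⌉ = 0
#1s = 29 − 0 = 29

29


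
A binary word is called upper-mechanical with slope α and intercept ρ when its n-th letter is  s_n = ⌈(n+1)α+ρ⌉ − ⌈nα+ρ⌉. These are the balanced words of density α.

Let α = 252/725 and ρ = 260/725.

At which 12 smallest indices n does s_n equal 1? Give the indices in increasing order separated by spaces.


n=0: ⌈512/725⌉−⌈260/725⌉ = 1−1 = 0
n=1: ⌈764/725⌉−⌈512/725⌉ = 2−1 = 1  ← one
n=2: ⌈1016/725⌉−⌈764/725⌉ = 2−2 = 0
n=3: ⌈1268/725⌉−⌈1016/725⌉ = 2−2 = 0
n=4: ⌈1520/725⌉−⌈1268/725⌉ = 3−2 = 1  ← one
n=5: ⌈1772/725⌉−⌈1520/725⌉ = 3−3 = 0
n=6: ⌈2024/725⌉−⌈1772/725⌉ = 3−3 = 0
n=7: ⌈2276/725⌉−⌈2024/725⌉ = 4−3 = 1  ← one
n=8: ⌈2528/725⌉−⌈2276/725⌉ = 4−4 = 0
n=9: ⌈2780/725⌉−⌈2528/725⌉ = 4−4 = 0
n=10: ⌈3032/725⌉−⌈2780/725⌉ = 5−4 = 1  ← one
n=11: ⌈3284/725⌉−⌈3032/725⌉ = 5−5 = 0
n=12: ⌈3536/725⌉−⌈3284/725⌉ = 5−5 = 0
n=13: ⌈3788/725⌉−⌈3536/725⌉ = 6−5 = 1  ← one
n=14: ⌈4040/725⌉−⌈3788/725⌉ = 6−6 = 0
n=15: ⌈4292/725⌉−⌈4040/725⌉ = 6−6 = 0
n=16: ⌈4544/725⌉−⌈4292/725⌉ = 7−6 = 1  ← one
n=17: ⌈4796/725⌉−⌈4544/725⌉ = 7−7 = 0
n=18: ⌈5048/725⌉−⌈4796/725⌉ = 7−7 = 0
n=19: ⌈5300/725⌉−⌈5048/725⌉ = 8−7 = 1  ← one
n=20: ⌈5552/725⌉−⌈5300/725⌉ = 8−8 = 0
n=21: ⌈5804/725⌉−⌈5552/725⌉ = 9−8 = 1  ← one
n=22: ⌈6056/725⌉−⌈5804/725⌉ = 9−9 = 0
n=23: ⌈6308/725⌉−⌈6056/725⌉ = 9−9 = 0
n=24: ⌈6560/725⌉−⌈6308/725⌉ = 10−9 = 1  ← one
n=25: ⌈6812/725⌉−⌈6560/725⌉ = 10−10 = 0
n=26: ⌈7064/725⌉−⌈6812/725⌉ = 10−10 = 0
n=27: ⌈7316/725⌉−⌈7064/725⌉ = 11−10 = 1  ← one
n=28: ⌈7568/725⌉−⌈7316/725⌉ = 11−11 = 0
n=29: ⌈7820/725⌉−⌈7568/725⌉ = 11−11 = 0
n=30: ⌈8072/725⌉−⌈7820/725⌉ = 12−11 = 1  ← one
n=31: ⌈8324/725⌉−⌈8072/725⌉ = 12−12 = 0
n=32: ⌈8576/725⌉−⌈8324/725⌉ = 12−12 = 0
n=33: ⌈8828/725⌉−⌈8576/725⌉ = 13−12 = 1  ← one
positions of the first 12 ones: 1 4 7 10 13 16 19 21 24 27 30 33

1 4 7 10 13 16 19 21 24 27 30 33


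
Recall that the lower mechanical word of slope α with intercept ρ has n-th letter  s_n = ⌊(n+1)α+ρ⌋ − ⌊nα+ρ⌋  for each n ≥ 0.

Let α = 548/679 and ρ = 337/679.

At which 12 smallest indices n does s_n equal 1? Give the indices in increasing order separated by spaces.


n=0: ⌊885/679⌋−⌊337/679⌋ = 1−0 = 1  ← one
n=1: ⌊1433/679⌋−⌊885/679⌋ = 2−1 = 1  ← one
n=2: ⌊1981/679⌋−⌊1433/679⌋ = 2−2 = 0
n=3: ⌊2529/679⌋−⌊1981/679⌋ = 3−2 = 1  ← one
n=4: ⌊3077/679⌋−⌊2529/679⌋ = 4−3 = 1  ← one
n=5: ⌊3625/679⌋−⌊3077/679⌋ = 5−4 = 1  ← one
n=6: ⌊4173/679⌋−⌊3625/679⌋ = 6−5 = 1  ← one
n=7: ⌊4721/679⌋−⌊4173/679⌋ = 6−6 = 0
n=8: ⌊5269/679⌋−⌊4721/679⌋ = 7−6 = 1  ← one
n=9: ⌊5817/679⌋−⌊5269/679⌋ = 8−7 = 1  ← one
n=10: ⌊6365/679⌋−⌊5817/679⌋ = 9−8 = 1  ← one
n=11: ⌊6913/679⌋−⌊6365/679⌋ = 10−9 = 1  ← one
n=12: ⌊7461/679⌋−⌊6913/679⌋ = 10−10 = 0
n=13: ⌊8009/679⌋−⌊7461/679⌋ = 11−10 = 1  ← one
n=14: ⌊8557/679⌋−⌊8009/679⌋ = 12−11 = 1  ← one
positions of the first 12 ones: 0 1 3 4 5 6 8 9 10 11 13 14

0 1 3 4 5 6 8 9 10 11 13 14


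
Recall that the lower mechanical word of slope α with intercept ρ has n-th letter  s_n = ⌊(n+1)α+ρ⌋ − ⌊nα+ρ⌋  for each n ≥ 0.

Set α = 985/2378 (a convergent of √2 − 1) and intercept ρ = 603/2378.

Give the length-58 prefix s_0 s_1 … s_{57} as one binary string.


0100101001010100101001010100101001010010101001010010101001

n=0: ⌊(1·985+603)/2378⌋ − ⌊(0·985+603)/2378⌋ = ⌊1588/2378⌋ − ⌊603/2378⌋ = 0 − 0 = 0
n=1: ⌊(2·985+603)/2378⌋ − ⌊(1·985+603)/2378⌋ = ⌊2573/2378⌋ − ⌊1588/2378⌋ = 1 − 0 = 1
n=2: ⌊(3·985+603)/2378⌋ − ⌊(2·985+603)/2378⌋ = ⌊3558/2378⌋ − ⌊2573/2378⌋ = 1 − 1 = 0
n=3: ⌊(4·985+603)/2378⌋ − ⌊(3·985+603)/2378⌋ = ⌊4543/2378⌋ − ⌊3558/2378⌋ = 1 − 1 = 0
n=4: ⌊(5·985+603)/2378⌋ − ⌊(4·985+603)/2378⌋ = ⌊5528/2378⌋ − ⌊4543/2378⌋ = 2 − 1 = 1
n=5: ⌊(6·985+603)/2378⌋ − ⌊(5·985+603)/2378⌋ = ⌊6513/2378⌋ − ⌊5528/2378⌋ = 2 − 2 = 0
n=6: ⌊(7·985+603)/2378⌋ − ⌊(6·985+603)/2378⌋ = ⌊7498/2378⌋ − ⌊6513/2378⌋ = 3 − 2 = 1
n=7: ⌊(8·985+603)/2378⌋ − ⌊(7·985+603)/2378⌋ = ⌊8483/2378⌋ − ⌊7498/2378⌋ = 3 − 3 = 0
n=8: ⌊(9·985+603)/2378⌋ − ⌊(8·985+603)/2378⌋ = ⌊9468/2378⌋ − ⌊8483/2378⌋ = 3 − 3 = 0
n=9: ⌊(10·985+603)/2378⌋ − ⌊(9·985+603)/2378⌋ = ⌊10453/2378⌋ − ⌊9468/2378⌋ = 4 − 3 = 1
n=10: ⌊(11·985+603)/2378⌋ − ⌊(10·985+603)/2378⌋ = ⌊11438/2378⌋ − ⌊10453/2378⌋ = 4 − 4 = 0
n=11: ⌊(12·985+603)/2378⌋ − ⌊(11·985+603)/2378⌋ = ⌊12423/2378⌋ − ⌊11438/2378⌋ = 5 − 4 = 1
n=12: ⌊(13·985+603)/2378⌋ − ⌊(12·985+603)/2378⌋ = ⌊13408/2378⌋ − ⌊12423/2378⌋ = 5 − 5 = 0
n=13: ⌊(14·985+603)/2378⌋ − ⌊(13·985+603)/2378⌋ = ⌊14393/2378⌋ − ⌊13408/2378⌋ = 6 − 5 = 1
n=14: ⌊(15·985+603)/2378⌋ − ⌊(14·985+603)/2378⌋ = ⌊15378/2378⌋ − ⌊14393/2378⌋ = 6 − 6 = 0
n=15: ⌊(16·985+603)/2378⌋ − ⌊(15·985+603)/2378⌋ = ⌊16363/2378⌋ − ⌊15378/2378⌋ = 6 − 6 = 0
n=16: ⌊(17·985+603)/2378⌋ − ⌊(16·985+603)/2378⌋ = ⌊17348/2378⌋ − ⌊16363/2378⌋ = 7 − 6 = 1
n=17: ⌊(18·985+603)/2378⌋ − ⌊(17·985+603)/2378⌋ = ⌊18333/2378⌋ − ⌊17348/2378⌋ = 7 − 7 = 0
n=18: ⌊(19·985+603)/2378⌋ − ⌊(18·985+603)/2378⌋ = ⌊19318/2378⌋ − ⌊18333/2378⌋ = 8 − 7 = 1
n=19: ⌊(20·985+603)/2378⌋ − ⌊(19·985+603)/2378⌋ = ⌊20303/2378⌋ − ⌊19318/2378⌋ = 8 − 8 = 0
n=20: ⌊(21·985+603)/2378⌋ − ⌊(20·985+603)/2378⌋ = ⌊21288/2378⌋ − ⌊20303/2378⌋ = 8 − 8 = 0
n=21: ⌊(22·985+603)/2378⌋ − ⌊(21·985+603)/2378⌋ = ⌊22273/2378⌋ − ⌊21288/2378⌋ = 9 − 8 = 1
n=22: ⌊(23·985+603)/2378⌋ − ⌊(22·985+603)/2378⌋ = ⌊23258/2378⌋ − ⌊22273/2378⌋ = 9 − 9 = 0
n=23: ⌊(24·985+603)/2378⌋ − ⌊(23·985+603)/2378⌋ = ⌊24243/2378⌋ − ⌊23258/2378⌋ = 10 − 9 = 1
n=24: ⌊(25·985+603)/2378⌋ − ⌊(24·985+603)/2378⌋ = ⌊25228/2378⌋ − ⌊24243/2378⌋ = 10 − 10 = 0
n=25: ⌊(26·985+603)/2378⌋ − ⌊(25·985+603)/2378⌋ = ⌊26213/2378⌋ − ⌊25228/2378⌋ = 11 − 10 = 1
n=26: ⌊(27·985+603)/2378⌋ − ⌊(26·985+603)/2378⌋ = ⌊27198/2378⌋ − ⌊26213/2378⌋ = 11 − 11 = 0
n=27: ⌊(28·985+603)/2378⌋ − ⌊(27·985+603)/2378⌋ = ⌊28183/2378⌋ − ⌊27198/2378⌋ = 11 − 11 = 0
n=28: ⌊(29·985+603)/2378⌋ − ⌊(28·985+603)/2378⌋ = ⌊29168/2378⌋ − ⌊28183/2378⌋ = 12 − 11 = 1
n=29: ⌊(30·985+603)/2378⌋ − ⌊(29·985+603)/2378⌋ = ⌊30153/2378⌋ − ⌊29168/2378⌋ = 12 − 12 = 0
n=30: ⌊(31·985+603)/2378⌋ − ⌊(30·985+603)/2378⌋ = ⌊31138/2378⌋ − ⌊30153/2378⌋ = 13 − 12 = 1
n=31: ⌊(32·985+603)/2378⌋ − ⌊(31·985+603)/2378⌋ = ⌊32123/2378⌋ − ⌊31138/2378⌋ = 13 − 13 = 0
n=32: ⌊(33·985+603)/2378⌋ − ⌊(32·985+603)/2378⌋ = ⌊33108/2378⌋ − ⌊32123/2378⌋ = 13 − 13 = 0
n=33: ⌊(34·985+603)/2378⌋ − ⌊(33·985+603)/2378⌋ = ⌊34093/2378⌋ − ⌊33108/2378⌋ = 14 − 13 = 1
n=34: ⌊(35·985+603)/2378⌋ − ⌊(34·985+603)/2378⌋ = ⌊35078/2378⌋ − ⌊34093/2378⌋ = 14 − 14 = 0
n=35: ⌊(36·985+603)/2378⌋ − ⌊(35·985+603)/2378⌋ = ⌊36063/2378⌋ − ⌊35078/2378⌋ = 15 − 14 = 1
n=36: ⌊(37·985+603)/2378⌋ − ⌊(36·985+603)/2378⌋ = ⌊37048/2378⌋ − ⌊36063/2378⌋ = 15 − 15 = 0
n=37: ⌊(38·985+603)/2378⌋ − ⌊(37·985+603)/2378⌋ = ⌊38033/2378⌋ − ⌊37048/2378⌋ = 15 − 15 = 0
n=38: ⌊(39·985+603)/2378⌋ − ⌊(38·985+603)/2378⌋ = ⌊39018/2378⌋ − ⌊38033/2378⌋ = 16 − 15 = 1
n=39: ⌊(40·985+603)/2378⌋ − ⌊(39·985+603)/2378⌋ = ⌊40003/2378⌋ − ⌊39018/2378⌋ = 16 − 16 = 0
n=40: ⌊(41·985+603)/2378⌋ − ⌊(40·985+603)/2378⌋ = ⌊40988/2378⌋ − ⌊40003/2378⌋ = 17 − 16 = 1
n=41: ⌊(42·985+603)/2378⌋ − ⌊(41·985+603)/2378⌋ = ⌊41973/2378⌋ − ⌊40988/2378⌋ = 17 − 17 = 0
n=42: ⌊(43·985+603)/2378⌋ − ⌊(42·985+603)/2378⌋ = ⌊42958/2378⌋ − ⌊41973/2378⌋ = 18 − 17 = 1
n=43: ⌊(44·985+603)/2378⌋ − ⌊(43·985+603)/2378⌋ = ⌊43943/2378⌋ − ⌊42958/2378⌋ = 18 − 18 = 0
n=44: ⌊(45·985+603)/2378⌋ − ⌊(44·985+603)/2378⌋ = ⌊44928/2378⌋ − ⌊43943/2378⌋ = 18 − 18 = 0
n=45: ⌊(46·985+603)/2378⌋ − ⌊(45·985+603)/2378⌋ = ⌊45913/2378⌋ − ⌊44928/2378⌋ = 19 − 18 = 1
n=46: ⌊(47·985+603)/2378⌋ − ⌊(46·985+603)/2378⌋ = ⌊46898/2378⌋ − ⌊45913/2378⌋ = 19 − 19 = 0
n=47: ⌊(48·985+603)/2378⌋ − ⌊(47·985+603)/2378⌋ = ⌊47883/2378⌋ − ⌊46898/2378⌋ = 20 − 19 = 1
n=48: ⌊(49·985+603)/2378⌋ − ⌊(48·985+603)/2378⌋ = ⌊48868/2378⌋ − ⌊47883/2378⌋ = 20 − 20 = 0
n=49: ⌊(50·985+603)/2378⌋ − ⌊(49·985+603)/2378⌋ = ⌊49853/2378⌋ − ⌊48868/2378⌋ = 20 − 20 = 0
n=50: ⌊(51·985+603)/2378⌋ − ⌊(50·985+603)/2378⌋ = ⌊50838/2378⌋ − ⌊49853/2378⌋ = 21 − 20 = 1
n=51: ⌊(52·985+603)/2378⌋ − ⌊(51·985+603)/2378⌋ = ⌊51823/2378⌋ − ⌊50838/2378⌋ = 21 − 21 = 0
n=52: ⌊(53·985+603)/2378⌋ − ⌊(52·985+603)/2378⌋ = ⌊52808/2378⌋ − ⌊51823/2378⌋ = 22 − 21 = 1
n=53: ⌊(54·985+603)/2378⌋ − ⌊(53·985+603)/2378⌋ = ⌊53793/2378⌋ − ⌊52808/2378⌋ = 22 − 22 = 0
n=54: ⌊(55·985+603)/2378⌋ − ⌊(54·985+603)/2378⌋ = ⌊54778/2378⌋ − ⌊53793/2378⌋ = 23 − 22 = 1
n=55: ⌊(56·985+603)/2378⌋ − ⌊(55·985+603)/2378⌋ = ⌊55763/2378⌋ − ⌊54778/2378⌋ = 23 − 23 = 0
n=56: ⌊(57·985+603)/2378⌋ − ⌊(56·985+603)/2378⌋ = ⌊56748/2378⌋ − ⌊55763/2378⌋ = 23 − 23 = 0
n=57: ⌊(58·985+603)/2378⌋ − ⌊(57·985+603)/2378⌋ = ⌊57733/2378⌋ − ⌊56748/2378⌋ = 24 − 23 = 1


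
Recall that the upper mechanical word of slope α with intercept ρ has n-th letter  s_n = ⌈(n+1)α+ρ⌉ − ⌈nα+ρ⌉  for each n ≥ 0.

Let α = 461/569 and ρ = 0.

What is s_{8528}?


(n+1)α + ρ = (8529·461) / 569 = 3931869/569
nα + ρ     = (8528·461) / 569 = 3931408/569
⌈3931869/569⌉ = 6911,  ⌈3931408/569⌉ = 6910
s_{8528} = 6911 − 6910 = 1

1


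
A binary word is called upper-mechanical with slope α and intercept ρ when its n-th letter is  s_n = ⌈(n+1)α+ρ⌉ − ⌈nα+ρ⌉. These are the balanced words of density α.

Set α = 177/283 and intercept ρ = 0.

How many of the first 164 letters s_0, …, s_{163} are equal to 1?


103

#1s = Σ_{n=0}^{163} s_n = Σ_{n=0}^{163} (⌈(n+1)α+ρ⌉ − ⌈nα+ρ⌉)
the sum telescopes: every ⌈nα+ρ⌉ with 0 < n < 164 appears once with + and once with −, leaving ⌈164α+ρ⌉ − ⌈0·α+ρ⌉
164α + ρ = (164·177) / 283 = 29028/283
ρ = 0/283
⌈29028/283⌉ = 103,  ⌈0/283⌉ = 0
#1s = 103 − 0 = 103


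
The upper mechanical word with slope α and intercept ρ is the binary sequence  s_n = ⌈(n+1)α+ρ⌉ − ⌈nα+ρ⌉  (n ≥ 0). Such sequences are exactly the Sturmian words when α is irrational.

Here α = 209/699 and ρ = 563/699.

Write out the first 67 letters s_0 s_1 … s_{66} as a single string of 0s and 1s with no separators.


n=0: ⌈(1·209+563)/699⌉ − ⌈(0·209+563)/699⌉ = ⌈772/699⌉ − ⌈563/699⌉ = 2 − 1 = 1
n=1: ⌈(2·209+563)/699⌉ − ⌈(1·209+563)/699⌉ = ⌈981/699⌉ − ⌈772/699⌉ = 2 − 2 = 0
n=2: ⌈(3·209+563)/699⌉ − ⌈(2·209+563)/699⌉ = ⌈1190/699⌉ − ⌈981/699⌉ = 2 − 2 = 0
n=3: ⌈(4·209+563)/699⌉ − ⌈(3·209+563)/699⌉ = ⌈1399/699⌉ − ⌈1190/699⌉ = 3 − 2 = 1
n=4: ⌈(5·209+563)/699⌉ − ⌈(4·209+563)/699⌉ = ⌈1608/699⌉ − ⌈1399/699⌉ = 3 − 3 = 0
n=5: ⌈(6·209+563)/699⌉ − ⌈(5·209+563)/699⌉ = ⌈1817/699⌉ − ⌈1608/699⌉ = 3 − 3 = 0
n=6: ⌈(7·209+563)/699⌉ − ⌈(6·209+563)/699⌉ = ⌈2026/699⌉ − ⌈1817/699⌉ = 3 − 3 = 0
n=7: ⌈(8·209+563)/699⌉ − ⌈(7·209+563)/699⌉ = ⌈2235/699⌉ − ⌈2026/699⌉ = 4 − 3 = 1
n=8: ⌈(9·209+563)/699⌉ − ⌈(8·209+563)/699⌉ = ⌈2444/699⌉ − ⌈2235/699⌉ = 4 − 4 = 0
n=9: ⌈(10·209+563)/699⌉ − ⌈(9·209+563)/699⌉ = ⌈2653/699⌉ − ⌈2444/699⌉ = 4 − 4 = 0
n=10: ⌈(11·209+563)/699⌉ − ⌈(10·209+563)/699⌉ = ⌈2862/699⌉ − ⌈2653/699⌉ = 5 − 4 = 1
n=11: ⌈(12·209+563)/699⌉ − ⌈(11·209+563)/699⌉ = ⌈3071/699⌉ − ⌈2862/699⌉ = 5 − 5 = 0
n=12: ⌈(13·209+563)/699⌉ − ⌈(12·209+563)/699⌉ = ⌈3280/699⌉ − ⌈3071/699⌉ = 5 − 5 = 0
n=13: ⌈(14·209+563)/699⌉ − ⌈(13·209+563)/699⌉ = ⌈3489/699⌉ − ⌈3280/699⌉ = 5 − 5 = 0
n=14: ⌈(15·209+563)/699⌉ − ⌈(14·209+563)/699⌉ = ⌈3698/699⌉ − ⌈3489/699⌉ = 6 − 5 = 1
n=15: ⌈(16·209+563)/699⌉ − ⌈(15·209+563)/699⌉ = ⌈3907/699⌉ − ⌈3698/699⌉ = 6 − 6 = 0
n=16: ⌈(17·209+563)/699⌉ − ⌈(16·209+563)/699⌉ = ⌈4116/699⌉ − ⌈3907/699⌉ = 6 − 6 = 0
n=17: ⌈(18·209+563)/699⌉ − ⌈(17·209+563)/699⌉ = ⌈4325/699⌉ − ⌈4116/699⌉ = 7 − 6 = 1
n=18: ⌈(19·209+563)/699⌉ − ⌈(18·209+563)/699⌉ = ⌈4534/699⌉ − ⌈4325/699⌉ = 7 − 7 = 0
n=19: ⌈(20·209+563)/699⌉ − ⌈(19·209+563)/699⌉ = ⌈4743/699⌉ − ⌈4534/699⌉ = 7 − 7 = 0
n=20: ⌈(21·209+563)/699⌉ − ⌈(20·209+563)/699⌉ = ⌈4952/699⌉ − ⌈4743/699⌉ = 8 − 7 = 1
n=21: ⌈(22·209+563)/699⌉ − ⌈(21·209+563)/699⌉ = ⌈5161/699⌉ − ⌈4952/699⌉ = 8 − 8 = 0
n=22: ⌈(23·209+563)/699⌉ − ⌈(22·209+563)/699⌉ = ⌈5370/699⌉ − ⌈5161/699⌉ = 8 − 8 = 0
n=23: ⌈(24·209+563)/699⌉ − ⌈(23·209+563)/699⌉ = ⌈5579/699⌉ − ⌈5370/699⌉ = 8 − 8 = 0
n=24: ⌈(25·209+563)/699⌉ − ⌈(24·209+563)/699⌉ = ⌈5788/699⌉ − ⌈5579/699⌉ = 9 − 8 = 1
n=25: ⌈(26·209+563)/699⌉ − ⌈(25·209+563)/699⌉ = ⌈5997/699⌉ − ⌈5788/699⌉ = 9 − 9 = 0
n=26: ⌈(27·209+563)/699⌉ − ⌈(26·209+563)/699⌉ = ⌈6206/699⌉ − ⌈5997/699⌉ = 9 − 9 = 0
n=27: ⌈(28·209+563)/699⌉ − ⌈(27·209+563)/699⌉ = ⌈6415/699⌉ − ⌈6206/699⌉ = 10 − 9 = 1
n=28: ⌈(29·209+563)/699⌉ − ⌈(28·209+563)/699⌉ = ⌈6624/699⌉ − ⌈6415/699⌉ = 10 − 10 = 0
n=29: ⌈(30·209+563)/699⌉ − ⌈(29·209+563)/699⌉ = ⌈6833/699⌉ − ⌈6624/699⌉ = 10 − 10 = 0
n=30: ⌈(31·209+563)/699⌉ − ⌈(30·209+563)/699⌉ = ⌈7042/699⌉ − ⌈6833/699⌉ = 11 − 10 = 1
n=31: ⌈(32·209+563)/699⌉ − ⌈(31·209+563)/699⌉ = ⌈7251/699⌉ − ⌈7042/699⌉ = 11 − 11 = 0
n=32: ⌈(33·209+563)/699⌉ − ⌈(32·209+563)/699⌉ = ⌈7460/699⌉ − ⌈7251/699⌉ = 11 − 11 = 0
n=33: ⌈(34·209+563)/699⌉ − ⌈(33·209+563)/699⌉ = ⌈7669/699⌉ − ⌈7460/699⌉ = 11 − 11 = 0
n=34: ⌈(35·209+563)/699⌉ − ⌈(34·209+563)/699⌉ = ⌈7878/699⌉ − ⌈7669/699⌉ = 12 − 11 = 1
n=35: ⌈(36·209+563)/699⌉ − ⌈(35·209+563)/699⌉ = ⌈8087/699⌉ − ⌈7878/699⌉ = 12 − 12 = 0
n=36: ⌈(37·209+563)/699⌉ − ⌈(36·209+563)/699⌉ = ⌈8296/699⌉ − ⌈8087/699⌉ = 12 − 12 = 0
n=37: ⌈(38·209+563)/699⌉ − ⌈(37·209+563)/699⌉ = ⌈8505/699⌉ − ⌈8296/699⌉ = 13 − 12 = 1
n=38: ⌈(39·209+563)/699⌉ − ⌈(38·209+563)/699⌉ = ⌈8714/699⌉ − ⌈8505/699⌉ = 13 − 13 = 0
n=39: ⌈(40·209+563)/699⌉ − ⌈(39·209+563)/699⌉ = ⌈8923/699⌉ − ⌈8714/699⌉ = 13 − 13 = 0
n=40: ⌈(41·209+563)/699⌉ − ⌈(40·209+563)/699⌉ = ⌈9132/699⌉ − ⌈8923/699⌉ = 14 − 13 = 1
n=41: ⌈(42·209+563)/699⌉ − ⌈(41·209+563)/699⌉ = ⌈9341/699⌉ − ⌈9132/699⌉ = 14 − 14 = 0
n=42: ⌈(43·209+563)/699⌉ − ⌈(42·209+563)/699⌉ = ⌈9550/699⌉ − ⌈9341/699⌉ = 14 − 14 = 0
n=43: ⌈(44·209+563)/699⌉ − ⌈(43·209+563)/699⌉ = ⌈9759/699⌉ − ⌈9550/699⌉ = 14 − 14 = 0
n=44: ⌈(45·209+563)/699⌉ − ⌈(44·209+563)/699⌉ = ⌈9968/699⌉ − ⌈9759/699⌉ = 15 − 14 = 1
n=45: ⌈(46·209+563)/699⌉ − ⌈(45·209+563)/699⌉ = ⌈10177/699⌉ − ⌈9968/699⌉ = 15 − 15 = 0
n=46: ⌈(47·209+563)/699⌉ − ⌈(46·209+563)/699⌉ = ⌈10386/699⌉ − ⌈10177/699⌉ = 15 − 15 = 0
n=47: ⌈(48·209+563)/699⌉ − ⌈(47·209+563)/699⌉ = ⌈10595/699⌉ − ⌈10386/699⌉ = 16 − 15 = 1
n=48: ⌈(49·209+563)/699⌉ − ⌈(48·209+563)/699⌉ = ⌈10804/699⌉ − ⌈10595/699⌉ = 16 − 16 = 0
n=49: ⌈(50·209+563)/699⌉ − ⌈(49·209+563)/699⌉ = ⌈11013/699⌉ − ⌈10804/699⌉ = 16 − 16 = 0
n=50: ⌈(51·209+563)/699⌉ − ⌈(50·209+563)/699⌉ = ⌈11222/699⌉ − ⌈11013/699⌉ = 17 − 16 = 1
n=51: ⌈(52·209+563)/699⌉ − ⌈(51·209+563)/699⌉ = ⌈11431/699⌉ − ⌈11222/699⌉ = 17 − 17 = 0
n=52: ⌈(53·209+563)/699⌉ − ⌈(52·209+563)/699⌉ = ⌈11640/699⌉ − ⌈11431/699⌉ = 17 − 17 = 0
n=53: ⌈(54·209+563)/699⌉ − ⌈(53·209+563)/699⌉ = ⌈11849/699⌉ − ⌈11640/699⌉ = 17 − 17 = 0
n=54: ⌈(55·209+563)/699⌉ − ⌈(54·209+563)/699⌉ = ⌈12058/699⌉ − ⌈11849/699⌉ = 18 − 17 = 1
n=55: ⌈(56·209+563)/699⌉ − ⌈(55·209+563)/699⌉ = ⌈12267/699⌉ − ⌈12058/699⌉ = 18 − 18 = 0
n=56: ⌈(57·209+563)/699⌉ − ⌈(56·209+563)/699⌉ = ⌈12476/699⌉ − ⌈12267/699⌉ = 18 − 18 = 0
n=57: ⌈(58·209+563)/699⌉ − ⌈(57·209+563)/699⌉ = ⌈12685/699⌉ − ⌈12476/699⌉ = 19 − 18 = 1
n=58: ⌈(59·209+563)/699⌉ − ⌈(58·209+563)/699⌉ = ⌈12894/699⌉ − ⌈12685/699⌉ = 19 − 19 = 0
n=59: ⌈(60·209+563)/699⌉ − ⌈(59·209+563)/699⌉ = ⌈13103/699⌉ − ⌈12894/699⌉ = 19 − 19 = 0
n=60: ⌈(61·209+563)/699⌉ − ⌈(60·209+563)/699⌉ = ⌈13312/699⌉ − ⌈13103/699⌉ = 20 − 19 = 1
n=61: ⌈(62·209+563)/699⌉ − ⌈(61·209+563)/699⌉ = ⌈13521/699⌉ − ⌈13312/699⌉ = 20 − 20 = 0
n=62: ⌈(63·209+563)/699⌉ − ⌈(62·209+563)/699⌉ = ⌈13730/699⌉ − ⌈13521/699⌉ = 20 − 20 = 0
n=63: ⌈(64·209+563)/699⌉ − ⌈(63·209+563)/699⌉ = ⌈13939/699⌉ − ⌈13730/699⌉ = 20 − 20 = 0
n=64: ⌈(65·209+563)/699⌉ − ⌈(64·209+563)/699⌉ = ⌈14148/699⌉ − ⌈13939/699⌉ = 21 − 20 = 1
n=65: ⌈(66·209+563)/699⌉ − ⌈(65·209+563)/699⌉ = ⌈14357/699⌉ − ⌈14148/699⌉ = 21 − 21 = 0
n=66: ⌈(67·209+563)/699⌉ − ⌈(66·209+563)/699⌉ = ⌈14566/699⌉ − ⌈14357/699⌉ = 21 − 21 = 0

1001000100100010010010001001001000100100100010010010001001001000100


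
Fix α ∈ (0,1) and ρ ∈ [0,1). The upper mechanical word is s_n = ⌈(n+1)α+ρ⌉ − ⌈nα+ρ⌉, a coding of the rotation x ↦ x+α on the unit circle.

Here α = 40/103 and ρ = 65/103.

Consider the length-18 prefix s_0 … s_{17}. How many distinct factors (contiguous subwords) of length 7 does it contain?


t_n = ⌈(n·40+65)/103⌉ for n = 0 … 18:
  n=0…9: ⌈65/103⌉=1 ⌈105/103⌉=2 ⌈145/103⌉=2 ⌈185/103⌉=2 ⌈225/103⌉=3 ⌈265/103⌉=3 ⌈305/103⌉=3 ⌈345/103⌉=4 ⌈385/103⌉=4 ⌈425/103⌉=5
  n=10…18: ⌈465/103⌉=5 ⌈505/103⌉=5 ⌈545/103⌉=6 ⌈585/103⌉=6 ⌈625/103⌉=7 ⌈665/103⌉=7 ⌈705/103⌉=7 ⌈745/103⌉=8 ⌈785/103⌉=8
s_n = t_(n+1) − t_n for n = 0 … 17 gives
prefix = 100100101001010010
slide a length-7 window over [0..6] … [11..17] (12 windows); first occurrence of each distinct factor:
  [  0..  6] 1001001
  [  1..  7] 0010010
  [  2..  8] 0100101
  [  3..  9] 1001010
  [  4.. 10] 0010100
  [  5.. 11] 0101001
  [  6.. 12] 1010010
  (the other 5 windows repeat one of these)
distinct factors: {0010010, 0010100, 0100101, 0101001, 1001001, 1001010, 1010010}
count = 7  (Sturmian bound for length 7 is 8)

7


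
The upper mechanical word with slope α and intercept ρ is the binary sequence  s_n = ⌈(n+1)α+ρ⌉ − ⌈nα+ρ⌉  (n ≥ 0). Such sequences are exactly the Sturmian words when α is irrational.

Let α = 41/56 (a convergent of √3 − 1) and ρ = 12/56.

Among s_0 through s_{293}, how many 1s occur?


#1s = Σ_{n=0}^{293} s_n = Σ_{n=0}^{293} (⌈(n+1)α+ρ⌉ − ⌈nα+ρ⌉)
the sum telescopes: every ⌈nα+ρ⌉ with 0 < n < 294 appears once with + and once with −, leaving ⌈294α+ρ⌉ − ⌈0·α+ρ⌉
294α + ρ = (294·41 + 12) / 56 = 12066/56
ρ = 12/56
⌈12066/56⌉ = 216,  ⌈12/56⌉ = 1
#1s = 216 − 1 = 215

215


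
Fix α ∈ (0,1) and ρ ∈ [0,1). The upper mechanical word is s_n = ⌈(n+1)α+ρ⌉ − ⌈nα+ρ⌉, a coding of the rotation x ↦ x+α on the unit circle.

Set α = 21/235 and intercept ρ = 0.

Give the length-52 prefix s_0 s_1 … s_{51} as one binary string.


1000000000010000000000100000000001000000000010000000

n=0: ⌈(1·21)/235⌉ − ⌈(0·21)/235⌉ = ⌈21/235⌉ − ⌈0/235⌉ = 1 − 0 = 1
n=1: ⌈(2·21)/235⌉ − ⌈(1·21)/235⌉ = ⌈42/235⌉ − ⌈21/235⌉ = 1 − 1 = 0
n=2: ⌈(3·21)/235⌉ − ⌈(2·21)/235⌉ = ⌈63/235⌉ − ⌈42/235⌉ = 1 − 1 = 0
n=3: ⌈(4·21)/235⌉ − ⌈(3·21)/235⌉ = ⌈84/235⌉ − ⌈63/235⌉ = 1 − 1 = 0
n=4: ⌈(5·21)/235⌉ − ⌈(4·21)/235⌉ = ⌈105/235⌉ − ⌈84/235⌉ = 1 − 1 = 0
n=5: ⌈(6·21)/235⌉ − ⌈(5·21)/235⌉ = ⌈126/235⌉ − ⌈105/235⌉ = 1 − 1 = 0
n=6: ⌈(7·21)/235⌉ − ⌈(6·21)/235⌉ = ⌈147/235⌉ − ⌈126/235⌉ = 1 − 1 = 0
n=7: ⌈(8·21)/235⌉ − ⌈(7·21)/235⌉ = ⌈168/235⌉ − ⌈147/235⌉ = 1 − 1 = 0
n=8: ⌈(9·21)/235⌉ − ⌈(8·21)/235⌉ = ⌈189/235⌉ − ⌈168/235⌉ = 1 − 1 = 0
n=9: ⌈(10·21)/235⌉ − ⌈(9·21)/235⌉ = ⌈210/235⌉ − ⌈189/235⌉ = 1 − 1 = 0
n=10: ⌈(11·21)/235⌉ − ⌈(10·21)/235⌉ = ⌈231/235⌉ − ⌈210/235⌉ = 1 − 1 = 0
n=11: ⌈(12·21)/235⌉ − ⌈(11·21)/235⌉ = ⌈252/235⌉ − ⌈231/235⌉ = 2 − 1 = 1
n=12: ⌈(13·21)/235⌉ − ⌈(12·21)/235⌉ = ⌈273/235⌉ − ⌈252/235⌉ = 2 − 2 = 0
n=13: ⌈(14·21)/235⌉ − ⌈(13·21)/235⌉ = ⌈294/235⌉ − ⌈273/235⌉ = 2 − 2 = 0
n=14: ⌈(15·21)/235⌉ − ⌈(14·21)/235⌉ = ⌈315/235⌉ − ⌈294/235⌉ = 2 − 2 = 0
n=15: ⌈(16·21)/235⌉ − ⌈(15·21)/235⌉ = ⌈336/235⌉ − ⌈315/235⌉ = 2 − 2 = 0
n=16: ⌈(17·21)/235⌉ − ⌈(16·21)/235⌉ = ⌈357/235⌉ − ⌈336/235⌉ = 2 − 2 = 0
n=17: ⌈(18·21)/235⌉ − ⌈(17·21)/235⌉ = ⌈378/235⌉ − ⌈357/235⌉ = 2 − 2 = 0
n=18: ⌈(19·21)/235⌉ − ⌈(18·21)/235⌉ = ⌈399/235⌉ − ⌈378/235⌉ = 2 − 2 = 0
n=19: ⌈(20·21)/235⌉ − ⌈(19·21)/235⌉ = ⌈420/235⌉ − ⌈399/235⌉ = 2 − 2 = 0
n=20: ⌈(21·21)/235⌉ − ⌈(20·21)/235⌉ = ⌈441/235⌉ − ⌈420/235⌉ = 2 − 2 = 0
n=21: ⌈(22·21)/235⌉ − ⌈(21·21)/235⌉ = ⌈462/235⌉ − ⌈441/235⌉ = 2 − 2 = 0
n=22: ⌈(23·21)/235⌉ − ⌈(22·21)/235⌉ = ⌈483/235⌉ − ⌈462/235⌉ = 3 − 2 = 1
n=23: ⌈(24·21)/235⌉ − ⌈(23·21)/235⌉ = ⌈504/235⌉ − ⌈483/235⌉ = 3 − 3 = 0
n=24: ⌈(25·21)/235⌉ − ⌈(24·21)/235⌉ = ⌈525/235⌉ − ⌈504/235⌉ = 3 − 3 = 0
n=25: ⌈(26·21)/235⌉ − ⌈(25·21)/235⌉ = ⌈546/235⌉ − ⌈525/235⌉ = 3 − 3 = 0
n=26: ⌈(27·21)/235⌉ − ⌈(26·21)/235⌉ = ⌈567/235⌉ − ⌈546/235⌉ = 3 − 3 = 0
n=27: ⌈(28·21)/235⌉ − ⌈(27·21)/235⌉ = ⌈588/235⌉ − ⌈567/235⌉ = 3 − 3 = 0
n=28: ⌈(29·21)/235⌉ − ⌈(28·21)/235⌉ = ⌈609/235⌉ − ⌈588/235⌉ = 3 − 3 = 0
n=29: ⌈(30·21)/235⌉ − ⌈(29·21)/235⌉ = ⌈630/235⌉ − ⌈609/235⌉ = 3 − 3 = 0
n=30: ⌈(31·21)/235⌉ − ⌈(30·21)/235⌉ = ⌈651/235⌉ − ⌈630/235⌉ = 3 − 3 = 0
n=31: ⌈(32·21)/235⌉ − ⌈(31·21)/235⌉ = ⌈672/235⌉ − ⌈651/235⌉ = 3 − 3 = 0
n=32: ⌈(33·21)/235⌉ − ⌈(32·21)/235⌉ = ⌈693/235⌉ − ⌈672/235⌉ = 3 − 3 = 0
n=33: ⌈(34·21)/235⌉ − ⌈(33·21)/235⌉ = ⌈714/235⌉ − ⌈693/235⌉ = 4 − 3 = 1
n=34: ⌈(35·21)/235⌉ − ⌈(34·21)/235⌉ = ⌈735/235⌉ − ⌈714/235⌉ = 4 − 4 = 0
n=35: ⌈(36·21)/235⌉ − ⌈(35·21)/235⌉ = ⌈756/235⌉ − ⌈735/235⌉ = 4 − 4 = 0
n=36: ⌈(37·21)/235⌉ − ⌈(36·21)/235⌉ = ⌈777/235⌉ − ⌈756/235⌉ = 4 − 4 = 0
n=37: ⌈(38·21)/235⌉ − ⌈(37·21)/235⌉ = ⌈798/235⌉ − ⌈777/235⌉ = 4 − 4 = 0
n=38: ⌈(39·21)/235⌉ − ⌈(38·21)/235⌉ = ⌈819/235⌉ − ⌈798/235⌉ = 4 − 4 = 0
n=39: ⌈(40·21)/235⌉ − ⌈(39·21)/235⌉ = ⌈840/235⌉ − ⌈819/235⌉ = 4 − 4 = 0
n=40: ⌈(41·21)/235⌉ − ⌈(40·21)/235⌉ = ⌈861/235⌉ − ⌈840/235⌉ = 4 − 4 = 0
n=41: ⌈(42·21)/235⌉ − ⌈(41·21)/235⌉ = ⌈882/235⌉ − ⌈861/235⌉ = 4 − 4 = 0
n=42: ⌈(43·21)/235⌉ − ⌈(42·21)/235⌉ = ⌈903/235⌉ − ⌈882/235⌉ = 4 − 4 = 0
n=43: ⌈(44·21)/235⌉ − ⌈(43·21)/235⌉ = ⌈924/235⌉ − ⌈903/235⌉ = 4 − 4 = 0
n=44: ⌈(45·21)/235⌉ − ⌈(44·21)/235⌉ = ⌈945/235⌉ − ⌈924/235⌉ = 5 − 4 = 1
n=45: ⌈(46·21)/235⌉ − ⌈(45·21)/235⌉ = ⌈966/235⌉ − ⌈945/235⌉ = 5 − 5 = 0
n=46: ⌈(47·21)/235⌉ − ⌈(46·21)/235⌉ = ⌈987/235⌉ − ⌈966/235⌉ = 5 − 5 = 0
n=47: ⌈(48·21)/235⌉ − ⌈(47·21)/235⌉ = ⌈1008/235⌉ − ⌈987/235⌉ = 5 − 5 = 0
n=48: ⌈(49·21)/235⌉ − ⌈(48·21)/235⌉ = ⌈1029/235⌉ − ⌈1008/235⌉ = 5 − 5 = 0
n=49: ⌈(50·21)/235⌉ − ⌈(49·21)/235⌉ = ⌈1050/235⌉ − ⌈1029/235⌉ = 5 − 5 = 0
n=50: ⌈(51·21)/235⌉ − ⌈(50·21)/235⌉ = ⌈1071/235⌉ − ⌈1050/235⌉ = 5 − 5 = 0
n=51: ⌈(52·21)/235⌉ − ⌈(51·21)/235⌉ = ⌈1092/235⌉ − ⌈1071/235⌉ = 5 − 5 = 0


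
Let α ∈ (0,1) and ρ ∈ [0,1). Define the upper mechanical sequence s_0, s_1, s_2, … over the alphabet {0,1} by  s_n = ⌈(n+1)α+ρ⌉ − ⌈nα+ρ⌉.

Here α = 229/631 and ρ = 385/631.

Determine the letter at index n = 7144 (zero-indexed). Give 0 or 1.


0

(n+1)α + ρ = (7145·229 + 385) / 631 = 1636590/631
nα + ρ     = (7144·229 + 385) / 631 = 1636361/631
⌈1636590/631⌉ = 2594,  ⌈1636361/631⌉ = 2594
s_{7144} = 2594 − 2594 = 0


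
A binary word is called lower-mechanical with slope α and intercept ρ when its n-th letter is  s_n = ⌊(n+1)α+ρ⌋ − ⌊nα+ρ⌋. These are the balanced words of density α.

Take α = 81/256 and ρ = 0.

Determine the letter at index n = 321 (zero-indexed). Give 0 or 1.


(n+1)α + ρ = (322·81) / 256 = 26082/256
nα + ρ     = (321·81) / 256 = 26001/256
⌊26082/256⌋ = 101,  ⌊26001/256⌋ = 101
s_{321} = 101 − 101 = 0

0


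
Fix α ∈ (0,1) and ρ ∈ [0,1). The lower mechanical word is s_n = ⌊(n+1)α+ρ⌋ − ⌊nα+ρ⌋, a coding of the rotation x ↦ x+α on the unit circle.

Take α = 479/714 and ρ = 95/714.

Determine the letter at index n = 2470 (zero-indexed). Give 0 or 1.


0

(n+1)α + ρ = (2471·479 + 95) / 714 = 1183704/714
nα + ρ     = (2470·479 + 95) / 714 = 1183225/714
⌊1183704/714⌋ = 1657,  ⌊1183225/714⌋ = 1657
s_{2470} = 1657 − 1657 = 0


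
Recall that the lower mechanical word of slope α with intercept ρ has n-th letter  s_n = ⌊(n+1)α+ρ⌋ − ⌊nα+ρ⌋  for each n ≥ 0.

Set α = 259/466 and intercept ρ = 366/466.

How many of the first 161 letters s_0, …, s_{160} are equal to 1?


#1s = Σ_{n=0}^{160} s_n = Σ_{n=0}^{160} (⌊(n+1)α+ρ⌋ − ⌊nα+ρ⌋)
the sum telescopes: every ⌊nα+ρ⌋ with 0 < n < 161 appears once with + and once with −, leaving ⌊161α+ρ⌋ − ⌊0·α+ρ⌋
161α + ρ = (161·259 + 366) / 466 = 42065/466
ρ = 366/466
⌊42065/466⌋ = 90,  ⌊366/466⌋ = 0
#1s = 90 − 0 = 90

90


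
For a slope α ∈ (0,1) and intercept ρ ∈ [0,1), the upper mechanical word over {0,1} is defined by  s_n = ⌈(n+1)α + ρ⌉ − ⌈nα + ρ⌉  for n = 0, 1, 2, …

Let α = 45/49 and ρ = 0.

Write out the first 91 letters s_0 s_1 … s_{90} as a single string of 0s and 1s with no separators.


n=0: ⌈(1·45)/49⌉ − ⌈(0·45)/49⌉ = ⌈45/49⌉ − ⌈0/49⌉ = 1 − 0 = 1
n=1: ⌈(2·45)/49⌉ − ⌈(1·45)/49⌉ = ⌈90/49⌉ − ⌈45/49⌉ = 2 − 1 = 1
n=2: ⌈(3·45)/49⌉ − ⌈(2·45)/49⌉ = ⌈135/49⌉ − ⌈90/49⌉ = 3 − 2 = 1
n=3: ⌈(4·45)/49⌉ − ⌈(3·45)/49⌉ = ⌈180/49⌉ − ⌈135/49⌉ = 4 − 3 = 1
n=4: ⌈(5·45)/49⌉ − ⌈(4·45)/49⌉ = ⌈225/49⌉ − ⌈180/49⌉ = 5 − 4 = 1
n=5: ⌈(6·45)/49⌉ − ⌈(5·45)/49⌉ = ⌈270/49⌉ − ⌈225/49⌉ = 6 − 5 = 1
n=6: ⌈(7·45)/49⌉ − ⌈(6·45)/49⌉ = ⌈315/49⌉ − ⌈270/49⌉ = 7 − 6 = 1
n=7: ⌈(8·45)/49⌉ − ⌈(7·45)/49⌉ = ⌈360/49⌉ − ⌈315/49⌉ = 8 − 7 = 1
n=8: ⌈(9·45)/49⌉ − ⌈(8·45)/49⌉ = ⌈405/49⌉ − ⌈360/49⌉ = 9 − 8 = 1
n=9: ⌈(10·45)/49⌉ − ⌈(9·45)/49⌉ = ⌈450/49⌉ − ⌈405/49⌉ = 10 − 9 = 1
n=10: ⌈(11·45)/49⌉ − ⌈(10·45)/49⌉ = ⌈495/49⌉ − ⌈450/49⌉ = 11 − 10 = 1
n=11: ⌈(12·45)/49⌉ − ⌈(11·45)/49⌉ = ⌈540/49⌉ − ⌈495/49⌉ = 12 − 11 = 1
n=12: ⌈(13·45)/49⌉ − ⌈(12·45)/49⌉ = ⌈585/49⌉ − ⌈540/49⌉ = 12 − 12 = 0
n=13: ⌈(14·45)/49⌉ − ⌈(13·45)/49⌉ = ⌈630/49⌉ − ⌈585/49⌉ = 13 − 12 = 1
n=14: ⌈(15·45)/49⌉ − ⌈(14·45)/49⌉ = ⌈675/49⌉ − ⌈630/49⌉ = 14 − 13 = 1
n=15: ⌈(16·45)/49⌉ − ⌈(15·45)/49⌉ = ⌈720/49⌉ − ⌈675/49⌉ = 15 − 14 = 1
n=16: ⌈(17·45)/49⌉ − ⌈(16·45)/49⌉ = ⌈765/49⌉ − ⌈720/49⌉ = 16 − 15 = 1
n=17: ⌈(18·45)/49⌉ − ⌈(17·45)/49⌉ = ⌈810/49⌉ − ⌈765/49⌉ = 17 − 16 = 1
n=18: ⌈(19·45)/49⌉ − ⌈(18·45)/49⌉ = ⌈855/49⌉ − ⌈810/49⌉ = 18 − 17 = 1
n=19: ⌈(20·45)/49⌉ − ⌈(19·45)/49⌉ = ⌈900/49⌉ − ⌈855/49⌉ = 19 − 18 = 1
n=20: ⌈(21·45)/49⌉ − ⌈(20·45)/49⌉ = ⌈945/49⌉ − ⌈900/49⌉ = 20 − 19 = 1
n=21: ⌈(22·45)/49⌉ − ⌈(21·45)/49⌉ = ⌈990/49⌉ − ⌈945/49⌉ = 21 − 20 = 1
n=22: ⌈(23·45)/49⌉ − ⌈(22·45)/49⌉ = ⌈1035/49⌉ − ⌈990/49⌉ = 22 − 21 = 1
n=23: ⌈(24·45)/49⌉ − ⌈(23·45)/49⌉ = ⌈1080/49⌉ − ⌈1035/49⌉ = 23 − 22 = 1
n=24: ⌈(25·45)/49⌉ − ⌈(24·45)/49⌉ = ⌈1125/49⌉ − ⌈1080/49⌉ = 23 − 23 = 0
n=25: ⌈(26·45)/49⌉ − ⌈(25·45)/49⌉ = ⌈1170/49⌉ − ⌈1125/49⌉ = 24 − 23 = 1
n=26: ⌈(27·45)/49⌉ − ⌈(26·45)/49⌉ = ⌈1215/49⌉ − ⌈1170/49⌉ = 25 − 24 = 1
n=27: ⌈(28·45)/49⌉ − ⌈(27·45)/49⌉ = ⌈1260/49⌉ − ⌈1215/49⌉ = 26 − 25 = 1
n=28: ⌈(29·45)/49⌉ − ⌈(28·45)/49⌉ = ⌈1305/49⌉ − ⌈1260/49⌉ = 27 − 26 = 1
n=29: ⌈(30·45)/49⌉ − ⌈(29·45)/49⌉ = ⌈1350/49⌉ − ⌈1305/49⌉ = 28 − 27 = 1
n=30: ⌈(31·45)/49⌉ − ⌈(30·45)/49⌉ = ⌈1395/49⌉ − ⌈1350/49⌉ = 29 − 28 = 1
n=31: ⌈(32·45)/49⌉ − ⌈(31·45)/49⌉ = ⌈1440/49⌉ − ⌈1395/49⌉ = 30 − 29 = 1
n=32: ⌈(33·45)/49⌉ − ⌈(32·45)/49⌉ = ⌈1485/49⌉ − ⌈1440/49⌉ = 31 − 30 = 1
n=33: ⌈(34·45)/49⌉ − ⌈(33·45)/49⌉ = ⌈1530/49⌉ − ⌈1485/49⌉ = 32 − 31 = 1
n=34: ⌈(35·45)/49⌉ − ⌈(34·45)/49⌉ = ⌈1575/49⌉ − ⌈1530/49⌉ = 33 − 32 = 1
n=35: ⌈(36·45)/49⌉ − ⌈(35·45)/49⌉ = ⌈1620/49⌉ − ⌈1575/49⌉ = 34 − 33 = 1
n=36: ⌈(37·45)/49⌉ − ⌈(36·45)/49⌉ = ⌈1665/49⌉ − ⌈1620/49⌉ = 34 − 34 = 0
n=37: ⌈(38·45)/49⌉ − ⌈(37·45)/49⌉ = ⌈1710/49⌉ − ⌈1665/49⌉ = 35 − 34 = 1
n=38: ⌈(39·45)/49⌉ − ⌈(38·45)/49⌉ = ⌈1755/49⌉ − ⌈1710/49⌉ = 36 − 35 = 1
n=39: ⌈(40·45)/49⌉ − ⌈(39·45)/49⌉ = ⌈1800/49⌉ − ⌈1755/49⌉ = 37 − 36 = 1
n=40: ⌈(41·45)/49⌉ − ⌈(40·45)/49⌉ = ⌈1845/49⌉ − ⌈1800/49⌉ = 38 − 37 = 1
n=41: ⌈(42·45)/49⌉ − ⌈(41·45)/49⌉ = ⌈1890/49⌉ − ⌈1845/49⌉ = 39 − 38 = 1
n=42: ⌈(43·45)/49⌉ − ⌈(42·45)/49⌉ = ⌈1935/49⌉ − ⌈1890/49⌉ = 40 − 39 = 1
n=43: ⌈(44·45)/49⌉ − ⌈(43·45)/49⌉ = ⌈1980/49⌉ − ⌈1935/49⌉ = 41 − 40 = 1
n=44: ⌈(45·45)/49⌉ − ⌈(44·45)/49⌉ = ⌈2025/49⌉ − ⌈1980/49⌉ = 42 − 41 = 1
n=45: ⌈(46·45)/49⌉ − ⌈(45·45)/49⌉ = ⌈2070/49⌉ − ⌈2025/49⌉ = 43 − 42 = 1
n=46: ⌈(47·45)/49⌉ − ⌈(46·45)/49⌉ = ⌈2115/49⌉ − ⌈2070/49⌉ = 44 − 43 = 1
n=47: ⌈(48·45)/49⌉ − ⌈(47·45)/49⌉ = ⌈2160/49⌉ − ⌈2115/49⌉ = 45 − 44 = 1
n=48: ⌈(49·45)/49⌉ − ⌈(48·45)/49⌉ = ⌈2205/49⌉ − ⌈2160/49⌉ = 45 − 45 = 0
n=49: ⌈(50·45)/49⌉ − ⌈(49·45)/49⌉ = ⌈2250/49⌉ − ⌈2205/49⌉ = 46 − 45 = 1
n=50: ⌈(51·45)/49⌉ − ⌈(50·45)/49⌉ = ⌈2295/49⌉ − ⌈2250/49⌉ = 47 − 46 = 1
n=51: ⌈(52·45)/49⌉ − ⌈(51·45)/49⌉ = ⌈2340/49⌉ − ⌈2295/49⌉ = 48 − 47 = 1
n=52: ⌈(53·45)/49⌉ − ⌈(52·45)/49⌉ = ⌈2385/49⌉ − ⌈2340/49⌉ = 49 − 48 = 1
n=53: ⌈(54·45)/49⌉ − ⌈(53·45)/49⌉ = ⌈2430/49⌉ − ⌈2385/49⌉ = 50 − 49 = 1
n=54: ⌈(55·45)/49⌉ − ⌈(54·45)/49⌉ = ⌈2475/49⌉ − ⌈2430/49⌉ = 51 − 50 = 1
n=55: ⌈(56·45)/49⌉ − ⌈(55·45)/49⌉ = ⌈2520/49⌉ − ⌈2475/49⌉ = 52 − 51 = 1
n=56: ⌈(57·45)/49⌉ − ⌈(56·45)/49⌉ = ⌈2565/49⌉ − ⌈2520/49⌉ = 53 − 52 = 1
n=57: ⌈(58·45)/49⌉ − ⌈(57·45)/49⌉ = ⌈2610/49⌉ − ⌈2565/49⌉ = 54 − 53 = 1
n=58: ⌈(59·45)/49⌉ − ⌈(58·45)/49⌉ = ⌈2655/49⌉ − ⌈2610/49⌉ = 55 − 54 = 1
n=59: ⌈(60·45)/49⌉ − ⌈(59·45)/49⌉ = ⌈2700/49⌉ − ⌈2655/49⌉ = 56 − 55 = 1
n=60: ⌈(61·45)/49⌉ − ⌈(60·45)/49⌉ = ⌈2745/49⌉ − ⌈2700/49⌉ = 57 − 56 = 1
n=61: ⌈(62·45)/49⌉ − ⌈(61·45)/49⌉ = ⌈2790/49⌉ − ⌈2745/49⌉ = 57 − 57 = 0
n=62: ⌈(63·45)/49⌉ − ⌈(62·45)/49⌉ = ⌈2835/49⌉ − ⌈2790/49⌉ = 58 − 57 = 1
n=63: ⌈(64·45)/49⌉ − ⌈(63·45)/49⌉ = ⌈2880/49⌉ − ⌈2835/49⌉ = 59 − 58 = 1
n=64: ⌈(65·45)/49⌉ − ⌈(64·45)/49⌉ = ⌈2925/49⌉ − ⌈2880/49⌉ = 60 − 59 = 1
n=65: ⌈(66·45)/49⌉ − ⌈(65·45)/49⌉ = ⌈2970/49⌉ − ⌈2925/49⌉ = 61 − 60 = 1
n=66: ⌈(67·45)/49⌉ − ⌈(66·45)/49⌉ = ⌈3015/49⌉ − ⌈2970/49⌉ = 62 − 61 = 1
n=67: ⌈(68·45)/49⌉ − ⌈(67·45)/49⌉ = ⌈3060/49⌉ − ⌈3015/49⌉ = 63 − 62 = 1
n=68: ⌈(69·45)/49⌉ − ⌈(68·45)/49⌉ = ⌈3105/49⌉ − ⌈3060/49⌉ = 64 − 63 = 1
n=69: ⌈(70·45)/49⌉ − ⌈(69·45)/49⌉ = ⌈3150/49⌉ − ⌈3105/49⌉ = 65 − 64 = 1
n=70: ⌈(71·45)/49⌉ − ⌈(70·45)/49⌉ = ⌈3195/49⌉ − ⌈3150/49⌉ = 66 − 65 = 1
n=71: ⌈(72·45)/49⌉ − ⌈(71·45)/49⌉ = ⌈3240/49⌉ − ⌈3195/49⌉ = 67 − 66 = 1
n=72: ⌈(73·45)/49⌉ − ⌈(72·45)/49⌉ = ⌈3285/49⌉ − ⌈3240/49⌉ = 68 − 67 = 1
n=73: ⌈(74·45)/49⌉ − ⌈(73·45)/49⌉ = ⌈3330/49⌉ − ⌈3285/49⌉ = 68 − 68 = 0
n=74: ⌈(75·45)/49⌉ − ⌈(74·45)/49⌉ = ⌈3375/49⌉ − ⌈3330/49⌉ = 69 − 68 = 1
n=75: ⌈(76·45)/49⌉ − ⌈(75·45)/49⌉ = ⌈3420/49⌉ − ⌈3375/49⌉ = 70 − 69 = 1
n=76: ⌈(77·45)/49⌉ − ⌈(76·45)/49⌉ = ⌈3465/49⌉ − ⌈3420/49⌉ = 71 − 70 = 1
n=77: ⌈(78·45)/49⌉ − ⌈(77·45)/49⌉ = ⌈3510/49⌉ − ⌈3465/49⌉ = 72 − 71 = 1
n=78: ⌈(79·45)/49⌉ − ⌈(78·45)/49⌉ = ⌈3555/49⌉ − ⌈3510/49⌉ = 73 − 72 = 1
n=79: ⌈(80·45)/49⌉ − ⌈(79·45)/49⌉ = ⌈3600/49⌉ − ⌈3555/49⌉ = 74 − 73 = 1
n=80: ⌈(81·45)/49⌉ − ⌈(80·45)/49⌉ = ⌈3645/49⌉ − ⌈3600/49⌉ = 75 − 74 = 1
n=81: ⌈(82·45)/49⌉ − ⌈(81·45)/49⌉ = ⌈3690/49⌉ − ⌈3645/49⌉ = 76 − 75 = 1
n=82: ⌈(83·45)/49⌉ − ⌈(82·45)/49⌉ = ⌈3735/49⌉ − ⌈3690/49⌉ = 77 − 76 = 1
n=83: ⌈(84·45)/49⌉ − ⌈(83·45)/49⌉ = ⌈3780/49⌉ − ⌈3735/49⌉ = 78 − 77 = 1
n=84: ⌈(85·45)/49⌉ − ⌈(84·45)/49⌉ = ⌈3825/49⌉ − ⌈3780/49⌉ = 79 − 78 = 1
n=85: ⌈(86·45)/49⌉ − ⌈(85·45)/49⌉ = ⌈3870/49⌉ − ⌈3825/49⌉ = 79 − 79 = 0
n=86: ⌈(87·45)/49⌉ − ⌈(86·45)/49⌉ = ⌈3915/49⌉ − ⌈3870/49⌉ = 80 − 79 = 1
n=87: ⌈(88·45)/49⌉ − ⌈(87·45)/49⌉ = ⌈3960/49⌉ − ⌈3915/49⌉ = 81 − 80 = 1
n=88: ⌈(89·45)/49⌉ − ⌈(88·45)/49⌉ = ⌈4005/49⌉ − ⌈3960/49⌉ = 82 − 81 = 1
n=89: ⌈(90·45)/49⌉ − ⌈(89·45)/49⌉ = ⌈4050/49⌉ − ⌈4005/49⌉ = 83 − 82 = 1
n=90: ⌈(91·45)/49⌉ − ⌈(90·45)/49⌉ = ⌈4095/49⌉ − ⌈4050/49⌉ = 84 − 83 = 1

1111111111110111111111110111111111110111111111110111111111111011111111111011111111111011111
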